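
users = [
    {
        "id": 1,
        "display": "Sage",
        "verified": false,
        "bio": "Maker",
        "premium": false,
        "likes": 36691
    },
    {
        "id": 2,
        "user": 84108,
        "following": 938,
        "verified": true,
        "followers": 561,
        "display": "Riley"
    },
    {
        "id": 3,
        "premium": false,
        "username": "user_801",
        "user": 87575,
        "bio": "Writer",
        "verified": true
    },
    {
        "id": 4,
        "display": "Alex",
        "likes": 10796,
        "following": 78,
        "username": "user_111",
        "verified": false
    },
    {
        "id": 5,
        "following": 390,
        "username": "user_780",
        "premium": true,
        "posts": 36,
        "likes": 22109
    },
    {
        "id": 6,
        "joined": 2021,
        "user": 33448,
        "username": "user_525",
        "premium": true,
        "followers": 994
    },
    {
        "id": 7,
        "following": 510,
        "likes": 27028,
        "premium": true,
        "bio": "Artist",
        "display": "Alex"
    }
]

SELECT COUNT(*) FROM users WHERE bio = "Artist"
1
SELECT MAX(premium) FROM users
True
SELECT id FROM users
[1, 2, 3, 4, 5, 6, 7]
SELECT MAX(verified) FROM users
True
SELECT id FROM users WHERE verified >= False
[1, 2, 3, 4]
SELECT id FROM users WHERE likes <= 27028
[4, 5, 7]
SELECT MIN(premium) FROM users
False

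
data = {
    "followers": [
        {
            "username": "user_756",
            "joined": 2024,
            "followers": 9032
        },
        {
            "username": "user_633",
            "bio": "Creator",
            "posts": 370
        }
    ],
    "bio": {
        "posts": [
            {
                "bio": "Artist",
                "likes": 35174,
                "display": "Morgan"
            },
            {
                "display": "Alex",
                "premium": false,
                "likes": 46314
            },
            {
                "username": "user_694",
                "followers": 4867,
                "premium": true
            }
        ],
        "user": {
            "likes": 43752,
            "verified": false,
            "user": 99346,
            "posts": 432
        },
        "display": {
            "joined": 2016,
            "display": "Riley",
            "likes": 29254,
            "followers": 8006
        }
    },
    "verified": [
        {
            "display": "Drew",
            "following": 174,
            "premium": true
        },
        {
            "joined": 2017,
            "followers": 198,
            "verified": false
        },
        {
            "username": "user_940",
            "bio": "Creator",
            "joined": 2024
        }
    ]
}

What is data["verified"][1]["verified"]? False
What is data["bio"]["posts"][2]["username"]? "user_694"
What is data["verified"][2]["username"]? "user_940"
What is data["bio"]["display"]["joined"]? 2016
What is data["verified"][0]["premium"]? True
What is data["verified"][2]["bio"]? "Creator"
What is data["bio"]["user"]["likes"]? 43752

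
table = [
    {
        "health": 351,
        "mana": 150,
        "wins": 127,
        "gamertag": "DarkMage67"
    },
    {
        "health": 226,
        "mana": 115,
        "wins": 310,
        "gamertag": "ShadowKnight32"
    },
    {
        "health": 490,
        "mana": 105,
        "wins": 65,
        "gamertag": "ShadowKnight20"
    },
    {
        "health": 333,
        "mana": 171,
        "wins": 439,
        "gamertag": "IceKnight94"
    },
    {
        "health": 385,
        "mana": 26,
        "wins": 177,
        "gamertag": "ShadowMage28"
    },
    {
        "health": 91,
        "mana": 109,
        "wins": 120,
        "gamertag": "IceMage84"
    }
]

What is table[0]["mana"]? 150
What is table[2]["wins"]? 65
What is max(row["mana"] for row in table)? 171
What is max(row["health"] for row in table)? 490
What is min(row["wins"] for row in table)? 65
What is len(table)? 6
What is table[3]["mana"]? 171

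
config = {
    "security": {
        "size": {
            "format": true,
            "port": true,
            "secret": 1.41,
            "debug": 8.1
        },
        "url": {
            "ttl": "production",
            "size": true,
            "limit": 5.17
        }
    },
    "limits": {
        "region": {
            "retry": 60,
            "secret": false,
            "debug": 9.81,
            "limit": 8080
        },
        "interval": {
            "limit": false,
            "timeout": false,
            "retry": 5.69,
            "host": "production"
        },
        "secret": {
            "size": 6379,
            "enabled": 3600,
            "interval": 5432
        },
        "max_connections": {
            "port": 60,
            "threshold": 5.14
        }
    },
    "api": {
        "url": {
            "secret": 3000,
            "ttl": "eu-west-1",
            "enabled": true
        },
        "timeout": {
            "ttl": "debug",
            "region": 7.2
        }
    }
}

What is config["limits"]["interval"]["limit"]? False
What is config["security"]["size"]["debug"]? 8.1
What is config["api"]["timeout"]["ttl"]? "debug"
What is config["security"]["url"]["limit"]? 5.17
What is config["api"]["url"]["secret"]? 3000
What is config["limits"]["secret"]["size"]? 6379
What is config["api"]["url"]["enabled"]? True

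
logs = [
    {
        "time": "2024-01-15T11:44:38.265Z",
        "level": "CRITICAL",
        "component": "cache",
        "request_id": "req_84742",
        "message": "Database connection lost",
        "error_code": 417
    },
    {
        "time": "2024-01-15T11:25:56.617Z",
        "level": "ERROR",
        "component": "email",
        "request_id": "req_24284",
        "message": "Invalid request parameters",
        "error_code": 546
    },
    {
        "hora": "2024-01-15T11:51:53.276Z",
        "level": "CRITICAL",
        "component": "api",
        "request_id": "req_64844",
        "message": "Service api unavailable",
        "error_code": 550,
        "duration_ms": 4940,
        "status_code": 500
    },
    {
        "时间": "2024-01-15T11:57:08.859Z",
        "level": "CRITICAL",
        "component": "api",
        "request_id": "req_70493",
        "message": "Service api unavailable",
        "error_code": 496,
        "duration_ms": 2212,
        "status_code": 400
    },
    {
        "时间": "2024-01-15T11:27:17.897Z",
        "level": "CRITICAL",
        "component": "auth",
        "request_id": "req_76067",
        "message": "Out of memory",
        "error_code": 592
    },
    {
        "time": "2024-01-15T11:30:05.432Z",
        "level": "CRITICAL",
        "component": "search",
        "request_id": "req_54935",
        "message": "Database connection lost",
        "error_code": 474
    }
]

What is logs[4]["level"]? "CRITICAL"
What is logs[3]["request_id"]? "req_70493"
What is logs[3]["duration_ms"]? 2212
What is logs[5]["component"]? "search"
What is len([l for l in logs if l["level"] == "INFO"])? 0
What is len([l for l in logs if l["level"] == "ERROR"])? 1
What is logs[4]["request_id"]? "req_76067"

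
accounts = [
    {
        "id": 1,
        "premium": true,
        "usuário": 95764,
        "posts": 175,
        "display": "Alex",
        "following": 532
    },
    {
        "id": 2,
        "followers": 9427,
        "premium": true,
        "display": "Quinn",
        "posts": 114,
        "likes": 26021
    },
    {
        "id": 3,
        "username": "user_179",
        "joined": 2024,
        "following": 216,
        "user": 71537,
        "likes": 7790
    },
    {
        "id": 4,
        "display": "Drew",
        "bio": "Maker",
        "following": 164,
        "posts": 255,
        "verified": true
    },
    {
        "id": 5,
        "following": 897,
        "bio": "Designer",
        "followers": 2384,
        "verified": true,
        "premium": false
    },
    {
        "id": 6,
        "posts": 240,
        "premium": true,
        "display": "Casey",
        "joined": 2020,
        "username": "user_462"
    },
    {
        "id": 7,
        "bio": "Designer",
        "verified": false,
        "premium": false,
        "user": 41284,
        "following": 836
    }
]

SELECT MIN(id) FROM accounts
1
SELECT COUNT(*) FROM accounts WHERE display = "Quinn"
1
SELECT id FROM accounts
[1, 2, 3, 4, 5, 6, 7]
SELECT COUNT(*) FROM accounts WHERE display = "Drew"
1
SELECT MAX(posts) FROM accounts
255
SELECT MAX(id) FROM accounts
7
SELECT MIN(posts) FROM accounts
114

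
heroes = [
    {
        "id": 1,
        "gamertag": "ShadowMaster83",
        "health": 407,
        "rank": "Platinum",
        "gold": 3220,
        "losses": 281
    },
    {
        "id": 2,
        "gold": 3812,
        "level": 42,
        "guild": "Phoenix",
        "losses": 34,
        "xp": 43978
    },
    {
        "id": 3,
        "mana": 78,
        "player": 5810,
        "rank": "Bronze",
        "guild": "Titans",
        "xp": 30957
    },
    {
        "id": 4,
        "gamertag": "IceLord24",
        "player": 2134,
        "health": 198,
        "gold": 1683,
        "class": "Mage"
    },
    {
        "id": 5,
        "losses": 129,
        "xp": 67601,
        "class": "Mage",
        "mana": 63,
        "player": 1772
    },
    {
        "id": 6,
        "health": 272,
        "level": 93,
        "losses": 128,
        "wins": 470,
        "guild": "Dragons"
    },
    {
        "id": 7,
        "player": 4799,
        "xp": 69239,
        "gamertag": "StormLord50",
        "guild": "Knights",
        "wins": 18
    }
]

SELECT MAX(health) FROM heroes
407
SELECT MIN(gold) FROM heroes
1683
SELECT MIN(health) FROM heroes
198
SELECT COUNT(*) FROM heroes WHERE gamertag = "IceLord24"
1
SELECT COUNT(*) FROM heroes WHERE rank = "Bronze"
1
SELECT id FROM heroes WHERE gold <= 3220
[1, 4]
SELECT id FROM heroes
[1, 2, 3, 4, 5, 6, 7]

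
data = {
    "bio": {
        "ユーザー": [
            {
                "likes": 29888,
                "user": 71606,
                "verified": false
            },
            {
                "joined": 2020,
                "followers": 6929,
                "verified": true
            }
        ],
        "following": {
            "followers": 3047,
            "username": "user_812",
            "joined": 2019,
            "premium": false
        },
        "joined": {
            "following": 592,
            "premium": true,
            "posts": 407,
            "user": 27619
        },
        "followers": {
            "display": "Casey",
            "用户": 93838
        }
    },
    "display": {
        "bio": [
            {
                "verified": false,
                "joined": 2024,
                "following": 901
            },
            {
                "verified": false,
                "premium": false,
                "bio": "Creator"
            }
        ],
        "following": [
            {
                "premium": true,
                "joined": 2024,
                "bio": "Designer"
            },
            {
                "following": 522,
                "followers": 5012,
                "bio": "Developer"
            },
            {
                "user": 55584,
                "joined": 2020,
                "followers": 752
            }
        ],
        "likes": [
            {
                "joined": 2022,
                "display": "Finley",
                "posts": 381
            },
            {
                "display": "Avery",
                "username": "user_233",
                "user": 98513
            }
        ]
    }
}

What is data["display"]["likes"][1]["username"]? "user_233"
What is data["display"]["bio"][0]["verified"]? False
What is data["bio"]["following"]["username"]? "user_812"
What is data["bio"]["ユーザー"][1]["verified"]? True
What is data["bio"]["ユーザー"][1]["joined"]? 2020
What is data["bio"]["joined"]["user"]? 27619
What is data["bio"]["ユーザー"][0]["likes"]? 29888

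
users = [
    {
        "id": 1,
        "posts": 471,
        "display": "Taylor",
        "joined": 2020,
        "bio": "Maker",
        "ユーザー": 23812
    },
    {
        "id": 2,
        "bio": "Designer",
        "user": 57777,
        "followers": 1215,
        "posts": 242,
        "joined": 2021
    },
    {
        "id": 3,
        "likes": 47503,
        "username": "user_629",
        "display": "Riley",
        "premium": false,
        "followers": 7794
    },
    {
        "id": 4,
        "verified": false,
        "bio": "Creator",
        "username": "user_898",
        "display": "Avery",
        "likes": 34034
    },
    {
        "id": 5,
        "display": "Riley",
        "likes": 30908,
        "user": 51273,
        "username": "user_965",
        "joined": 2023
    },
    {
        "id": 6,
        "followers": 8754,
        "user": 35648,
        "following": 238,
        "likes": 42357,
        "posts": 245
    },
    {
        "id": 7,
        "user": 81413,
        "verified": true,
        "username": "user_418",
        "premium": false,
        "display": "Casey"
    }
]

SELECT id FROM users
[1, 2, 3, 4, 5, 6, 7]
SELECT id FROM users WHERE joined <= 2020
[1]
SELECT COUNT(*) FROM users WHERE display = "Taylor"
1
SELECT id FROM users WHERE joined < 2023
[1, 2]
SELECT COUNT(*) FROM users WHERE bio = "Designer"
1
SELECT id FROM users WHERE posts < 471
[2, 6]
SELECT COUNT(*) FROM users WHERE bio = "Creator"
1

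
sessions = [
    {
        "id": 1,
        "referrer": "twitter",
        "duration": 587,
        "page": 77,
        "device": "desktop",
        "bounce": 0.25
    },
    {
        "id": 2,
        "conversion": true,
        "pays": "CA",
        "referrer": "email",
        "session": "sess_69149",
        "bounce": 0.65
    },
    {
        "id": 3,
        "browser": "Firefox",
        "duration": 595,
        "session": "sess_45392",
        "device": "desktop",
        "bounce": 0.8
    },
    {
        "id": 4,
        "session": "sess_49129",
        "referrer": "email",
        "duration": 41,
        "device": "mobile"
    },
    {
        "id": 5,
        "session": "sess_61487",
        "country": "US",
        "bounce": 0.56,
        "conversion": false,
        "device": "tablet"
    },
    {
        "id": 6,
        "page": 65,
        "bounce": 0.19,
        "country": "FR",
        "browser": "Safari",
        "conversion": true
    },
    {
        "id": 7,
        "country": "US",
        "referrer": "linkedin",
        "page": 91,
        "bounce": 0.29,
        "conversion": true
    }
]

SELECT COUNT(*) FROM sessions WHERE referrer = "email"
2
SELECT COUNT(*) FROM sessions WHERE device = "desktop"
2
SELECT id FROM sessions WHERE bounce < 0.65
[1, 5, 6, 7]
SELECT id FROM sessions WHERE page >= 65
[1, 6, 7]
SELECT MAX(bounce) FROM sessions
0.8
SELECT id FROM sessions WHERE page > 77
[7]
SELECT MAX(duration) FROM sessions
595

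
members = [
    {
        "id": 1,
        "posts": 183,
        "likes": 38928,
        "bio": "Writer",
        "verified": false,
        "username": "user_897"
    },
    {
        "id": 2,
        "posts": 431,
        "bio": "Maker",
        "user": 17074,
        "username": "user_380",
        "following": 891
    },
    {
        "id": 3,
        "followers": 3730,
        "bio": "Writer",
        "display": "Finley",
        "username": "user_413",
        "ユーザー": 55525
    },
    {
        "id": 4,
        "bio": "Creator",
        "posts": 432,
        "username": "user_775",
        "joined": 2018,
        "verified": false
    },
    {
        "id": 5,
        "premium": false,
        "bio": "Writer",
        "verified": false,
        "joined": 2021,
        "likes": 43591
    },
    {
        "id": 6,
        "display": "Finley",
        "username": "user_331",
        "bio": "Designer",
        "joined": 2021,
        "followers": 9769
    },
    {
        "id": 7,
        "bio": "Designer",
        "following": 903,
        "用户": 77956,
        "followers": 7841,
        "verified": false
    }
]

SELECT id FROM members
[1, 2, 3, 4, 5, 6, 7]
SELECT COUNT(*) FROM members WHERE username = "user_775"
1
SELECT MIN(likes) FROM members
38928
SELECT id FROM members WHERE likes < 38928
[]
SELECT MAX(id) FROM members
7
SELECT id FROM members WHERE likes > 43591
[]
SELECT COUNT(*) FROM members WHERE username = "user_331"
1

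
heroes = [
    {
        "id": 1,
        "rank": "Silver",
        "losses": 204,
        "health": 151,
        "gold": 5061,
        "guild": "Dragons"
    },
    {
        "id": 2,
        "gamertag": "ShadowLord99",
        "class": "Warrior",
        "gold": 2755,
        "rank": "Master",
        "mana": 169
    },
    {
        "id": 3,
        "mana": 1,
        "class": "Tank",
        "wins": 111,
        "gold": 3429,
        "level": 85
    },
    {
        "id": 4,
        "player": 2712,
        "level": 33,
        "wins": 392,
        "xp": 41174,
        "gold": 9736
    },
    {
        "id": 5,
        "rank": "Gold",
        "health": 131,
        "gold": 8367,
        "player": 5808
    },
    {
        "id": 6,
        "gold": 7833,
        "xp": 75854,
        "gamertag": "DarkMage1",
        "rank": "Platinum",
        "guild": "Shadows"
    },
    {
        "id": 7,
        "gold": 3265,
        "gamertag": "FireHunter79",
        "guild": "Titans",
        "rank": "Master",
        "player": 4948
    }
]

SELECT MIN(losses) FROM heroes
204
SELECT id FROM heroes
[1, 2, 3, 4, 5, 6, 7]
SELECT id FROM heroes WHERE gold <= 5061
[1, 2, 3, 7]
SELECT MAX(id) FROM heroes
7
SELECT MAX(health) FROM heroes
151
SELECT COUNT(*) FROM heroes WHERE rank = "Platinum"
1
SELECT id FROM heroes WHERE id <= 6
[1, 2, 3, 4, 5, 6]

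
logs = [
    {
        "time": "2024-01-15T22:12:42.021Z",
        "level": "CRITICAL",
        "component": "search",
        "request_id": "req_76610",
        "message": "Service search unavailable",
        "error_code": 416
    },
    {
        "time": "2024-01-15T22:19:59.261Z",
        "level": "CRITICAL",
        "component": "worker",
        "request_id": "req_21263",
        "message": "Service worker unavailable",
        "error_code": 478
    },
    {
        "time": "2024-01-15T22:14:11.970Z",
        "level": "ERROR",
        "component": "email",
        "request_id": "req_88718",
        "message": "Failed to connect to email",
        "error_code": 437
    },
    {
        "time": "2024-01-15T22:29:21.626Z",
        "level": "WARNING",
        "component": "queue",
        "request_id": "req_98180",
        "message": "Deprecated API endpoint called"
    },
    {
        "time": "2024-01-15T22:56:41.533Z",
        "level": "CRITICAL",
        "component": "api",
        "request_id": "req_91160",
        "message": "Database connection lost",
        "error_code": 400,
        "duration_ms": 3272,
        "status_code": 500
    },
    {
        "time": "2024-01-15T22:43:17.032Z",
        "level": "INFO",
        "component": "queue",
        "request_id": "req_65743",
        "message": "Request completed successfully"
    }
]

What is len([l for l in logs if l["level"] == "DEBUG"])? 0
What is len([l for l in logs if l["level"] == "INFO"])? 1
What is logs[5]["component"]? "queue"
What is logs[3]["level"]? "WARNING"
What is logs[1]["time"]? "2024-01-15T22:19:59.261Z"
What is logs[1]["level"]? "CRITICAL"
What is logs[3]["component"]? "queue"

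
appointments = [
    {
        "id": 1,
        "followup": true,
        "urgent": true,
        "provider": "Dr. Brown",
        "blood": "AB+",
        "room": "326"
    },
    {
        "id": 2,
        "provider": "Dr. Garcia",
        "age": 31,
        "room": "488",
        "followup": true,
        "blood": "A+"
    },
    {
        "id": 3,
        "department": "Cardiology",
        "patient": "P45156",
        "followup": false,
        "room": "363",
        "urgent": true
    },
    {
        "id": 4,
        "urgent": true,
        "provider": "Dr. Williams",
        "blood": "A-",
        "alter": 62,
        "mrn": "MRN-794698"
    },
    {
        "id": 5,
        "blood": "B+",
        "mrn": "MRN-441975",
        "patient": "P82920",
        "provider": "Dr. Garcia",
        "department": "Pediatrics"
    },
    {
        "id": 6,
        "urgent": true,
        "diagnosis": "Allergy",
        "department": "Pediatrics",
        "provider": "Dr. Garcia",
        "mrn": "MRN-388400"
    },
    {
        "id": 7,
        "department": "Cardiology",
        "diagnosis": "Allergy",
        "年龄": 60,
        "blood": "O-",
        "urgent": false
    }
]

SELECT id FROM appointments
[1, 2, 3, 4, 5, 6, 7]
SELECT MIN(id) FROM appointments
1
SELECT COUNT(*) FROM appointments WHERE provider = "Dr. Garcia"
3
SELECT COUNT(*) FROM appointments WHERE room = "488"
1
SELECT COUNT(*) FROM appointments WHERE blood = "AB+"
1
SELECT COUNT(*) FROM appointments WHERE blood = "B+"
1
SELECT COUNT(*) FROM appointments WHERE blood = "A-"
1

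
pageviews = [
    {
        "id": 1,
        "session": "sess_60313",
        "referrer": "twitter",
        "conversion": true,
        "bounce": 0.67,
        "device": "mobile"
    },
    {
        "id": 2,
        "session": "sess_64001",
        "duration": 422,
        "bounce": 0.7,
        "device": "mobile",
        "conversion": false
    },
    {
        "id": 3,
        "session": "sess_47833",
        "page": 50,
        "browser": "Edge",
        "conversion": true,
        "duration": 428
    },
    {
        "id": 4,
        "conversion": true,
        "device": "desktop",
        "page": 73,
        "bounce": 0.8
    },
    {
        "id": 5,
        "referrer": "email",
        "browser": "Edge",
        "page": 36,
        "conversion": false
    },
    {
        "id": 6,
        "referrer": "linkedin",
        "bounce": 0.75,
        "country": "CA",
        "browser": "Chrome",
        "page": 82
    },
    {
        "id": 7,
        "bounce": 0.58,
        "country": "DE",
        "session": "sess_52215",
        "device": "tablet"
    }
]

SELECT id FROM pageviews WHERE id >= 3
[3, 4, 5, 6, 7]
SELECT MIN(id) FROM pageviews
1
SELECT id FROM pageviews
[1, 2, 3, 4, 5, 6, 7]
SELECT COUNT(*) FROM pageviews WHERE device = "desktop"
1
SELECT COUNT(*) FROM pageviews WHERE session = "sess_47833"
1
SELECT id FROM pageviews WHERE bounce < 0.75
[1, 2, 7]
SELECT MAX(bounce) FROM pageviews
0.8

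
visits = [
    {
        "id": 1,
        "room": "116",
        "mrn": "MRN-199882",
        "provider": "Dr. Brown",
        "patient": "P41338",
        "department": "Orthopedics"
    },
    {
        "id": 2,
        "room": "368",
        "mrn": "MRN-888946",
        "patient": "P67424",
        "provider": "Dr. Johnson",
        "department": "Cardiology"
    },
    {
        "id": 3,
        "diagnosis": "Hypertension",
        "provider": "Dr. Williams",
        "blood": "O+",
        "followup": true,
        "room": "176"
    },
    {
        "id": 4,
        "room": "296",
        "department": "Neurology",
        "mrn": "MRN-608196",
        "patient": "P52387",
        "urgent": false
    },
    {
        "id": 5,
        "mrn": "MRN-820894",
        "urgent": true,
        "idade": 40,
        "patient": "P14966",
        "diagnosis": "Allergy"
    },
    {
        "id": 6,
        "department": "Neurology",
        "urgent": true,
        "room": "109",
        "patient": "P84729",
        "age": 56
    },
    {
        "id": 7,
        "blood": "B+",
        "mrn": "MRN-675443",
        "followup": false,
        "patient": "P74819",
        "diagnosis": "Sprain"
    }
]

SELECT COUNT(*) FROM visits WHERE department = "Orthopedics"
1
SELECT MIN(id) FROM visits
1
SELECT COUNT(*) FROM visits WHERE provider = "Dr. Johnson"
1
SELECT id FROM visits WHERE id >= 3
[3, 4, 5, 6, 7]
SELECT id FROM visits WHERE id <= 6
[1, 2, 3, 4, 5, 6]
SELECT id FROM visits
[1, 2, 3, 4, 5, 6, 7]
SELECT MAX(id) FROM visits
7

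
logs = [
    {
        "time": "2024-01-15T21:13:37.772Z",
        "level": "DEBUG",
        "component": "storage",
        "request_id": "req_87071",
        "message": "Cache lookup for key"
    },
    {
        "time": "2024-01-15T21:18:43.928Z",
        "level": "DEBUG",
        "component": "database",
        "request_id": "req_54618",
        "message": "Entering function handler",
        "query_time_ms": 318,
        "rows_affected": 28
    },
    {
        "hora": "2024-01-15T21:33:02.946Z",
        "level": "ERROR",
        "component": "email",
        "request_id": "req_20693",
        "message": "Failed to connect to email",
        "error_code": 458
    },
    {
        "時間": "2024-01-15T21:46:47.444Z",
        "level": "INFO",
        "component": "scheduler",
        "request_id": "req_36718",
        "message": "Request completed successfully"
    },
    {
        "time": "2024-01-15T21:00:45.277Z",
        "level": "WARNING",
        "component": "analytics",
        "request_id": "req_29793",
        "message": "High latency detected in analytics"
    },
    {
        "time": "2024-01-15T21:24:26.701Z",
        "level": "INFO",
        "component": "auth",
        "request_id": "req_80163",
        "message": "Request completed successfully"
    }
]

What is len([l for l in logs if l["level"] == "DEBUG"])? 2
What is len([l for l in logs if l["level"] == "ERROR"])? 1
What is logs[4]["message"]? "High latency detected in analytics"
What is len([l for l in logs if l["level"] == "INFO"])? 2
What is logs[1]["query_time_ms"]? 318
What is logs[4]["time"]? "2024-01-15T21:00:45.277Z"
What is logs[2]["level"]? "ERROR"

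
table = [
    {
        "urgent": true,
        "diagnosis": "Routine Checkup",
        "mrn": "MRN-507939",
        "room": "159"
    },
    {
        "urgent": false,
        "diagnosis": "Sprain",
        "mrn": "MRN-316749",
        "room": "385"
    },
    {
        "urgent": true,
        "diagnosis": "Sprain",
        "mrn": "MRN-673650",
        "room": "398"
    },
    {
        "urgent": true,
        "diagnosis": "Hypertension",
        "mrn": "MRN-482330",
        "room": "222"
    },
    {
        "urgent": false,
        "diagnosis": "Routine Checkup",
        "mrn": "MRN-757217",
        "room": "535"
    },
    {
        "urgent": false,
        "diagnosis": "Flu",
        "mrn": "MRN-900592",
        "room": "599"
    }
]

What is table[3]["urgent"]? True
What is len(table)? 6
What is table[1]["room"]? "385"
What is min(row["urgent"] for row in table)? False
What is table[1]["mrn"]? "MRN-316749"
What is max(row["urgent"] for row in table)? True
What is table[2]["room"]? "398"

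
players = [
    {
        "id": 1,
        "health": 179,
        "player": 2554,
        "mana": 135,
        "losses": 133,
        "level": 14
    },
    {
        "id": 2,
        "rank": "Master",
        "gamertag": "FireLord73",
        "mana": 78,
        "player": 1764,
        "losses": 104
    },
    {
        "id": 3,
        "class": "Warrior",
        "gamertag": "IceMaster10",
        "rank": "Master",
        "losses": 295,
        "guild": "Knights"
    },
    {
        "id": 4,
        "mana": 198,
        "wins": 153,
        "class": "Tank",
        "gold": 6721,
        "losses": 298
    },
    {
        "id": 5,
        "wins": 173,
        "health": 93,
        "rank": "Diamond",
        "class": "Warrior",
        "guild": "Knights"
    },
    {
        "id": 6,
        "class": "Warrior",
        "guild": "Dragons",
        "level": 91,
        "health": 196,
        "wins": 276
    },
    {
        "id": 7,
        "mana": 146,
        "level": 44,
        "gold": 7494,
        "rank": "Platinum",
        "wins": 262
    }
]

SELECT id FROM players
[1, 2, 3, 4, 5, 6, 7]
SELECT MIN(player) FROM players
1764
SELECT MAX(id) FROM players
7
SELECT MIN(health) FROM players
93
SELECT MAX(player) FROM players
2554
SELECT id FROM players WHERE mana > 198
[]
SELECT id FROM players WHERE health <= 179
[1, 5]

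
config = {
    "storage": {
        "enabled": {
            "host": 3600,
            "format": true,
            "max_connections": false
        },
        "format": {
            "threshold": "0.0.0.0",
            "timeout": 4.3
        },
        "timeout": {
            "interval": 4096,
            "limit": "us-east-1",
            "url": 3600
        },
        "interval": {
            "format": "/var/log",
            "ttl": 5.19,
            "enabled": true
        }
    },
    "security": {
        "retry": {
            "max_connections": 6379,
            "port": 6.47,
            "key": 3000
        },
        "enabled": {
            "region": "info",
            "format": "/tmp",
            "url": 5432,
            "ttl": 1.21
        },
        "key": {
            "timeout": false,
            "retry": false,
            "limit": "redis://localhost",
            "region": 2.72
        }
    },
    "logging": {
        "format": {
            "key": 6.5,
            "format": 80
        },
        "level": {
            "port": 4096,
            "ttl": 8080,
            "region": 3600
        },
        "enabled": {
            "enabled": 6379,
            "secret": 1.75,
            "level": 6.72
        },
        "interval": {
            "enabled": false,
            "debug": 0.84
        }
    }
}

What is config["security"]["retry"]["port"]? 6.47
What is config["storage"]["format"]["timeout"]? 4.3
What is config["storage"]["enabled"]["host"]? 3600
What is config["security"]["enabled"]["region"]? "info"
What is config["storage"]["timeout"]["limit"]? "us-east-1"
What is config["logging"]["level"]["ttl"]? 8080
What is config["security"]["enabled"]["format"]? "/tmp"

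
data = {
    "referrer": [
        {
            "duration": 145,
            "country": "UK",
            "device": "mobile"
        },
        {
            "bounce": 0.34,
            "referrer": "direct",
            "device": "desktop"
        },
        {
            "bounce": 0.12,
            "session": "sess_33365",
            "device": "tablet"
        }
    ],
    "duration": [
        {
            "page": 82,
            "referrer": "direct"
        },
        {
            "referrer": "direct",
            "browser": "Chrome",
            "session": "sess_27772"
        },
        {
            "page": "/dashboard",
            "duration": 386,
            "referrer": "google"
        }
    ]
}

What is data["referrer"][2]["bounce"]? 0.12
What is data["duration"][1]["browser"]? "Chrome"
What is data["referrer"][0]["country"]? "UK"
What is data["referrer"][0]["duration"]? 145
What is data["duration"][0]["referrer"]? "direct"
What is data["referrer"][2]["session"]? "sess_33365"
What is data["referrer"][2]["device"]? "tablet"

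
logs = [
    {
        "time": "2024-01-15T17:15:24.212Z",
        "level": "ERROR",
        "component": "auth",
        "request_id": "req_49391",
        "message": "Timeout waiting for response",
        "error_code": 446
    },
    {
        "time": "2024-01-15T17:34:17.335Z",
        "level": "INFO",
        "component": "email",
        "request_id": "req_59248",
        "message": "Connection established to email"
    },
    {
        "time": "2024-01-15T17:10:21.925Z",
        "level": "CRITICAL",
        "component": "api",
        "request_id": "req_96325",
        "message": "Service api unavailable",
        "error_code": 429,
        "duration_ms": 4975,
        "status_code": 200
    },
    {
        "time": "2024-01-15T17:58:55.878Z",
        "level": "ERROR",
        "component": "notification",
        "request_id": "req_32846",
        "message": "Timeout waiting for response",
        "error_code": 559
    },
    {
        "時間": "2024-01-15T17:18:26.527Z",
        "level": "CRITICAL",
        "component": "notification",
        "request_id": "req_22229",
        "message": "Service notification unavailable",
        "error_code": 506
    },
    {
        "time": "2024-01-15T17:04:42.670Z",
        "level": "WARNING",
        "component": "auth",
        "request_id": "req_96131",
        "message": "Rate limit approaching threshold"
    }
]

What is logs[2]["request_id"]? "req_96325"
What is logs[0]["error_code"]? 446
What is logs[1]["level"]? "INFO"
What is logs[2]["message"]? "Service api unavailable"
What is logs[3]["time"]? "2024-01-15T17:58:55.878Z"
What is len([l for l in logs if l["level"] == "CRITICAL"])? 2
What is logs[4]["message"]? "Service notification unavailable"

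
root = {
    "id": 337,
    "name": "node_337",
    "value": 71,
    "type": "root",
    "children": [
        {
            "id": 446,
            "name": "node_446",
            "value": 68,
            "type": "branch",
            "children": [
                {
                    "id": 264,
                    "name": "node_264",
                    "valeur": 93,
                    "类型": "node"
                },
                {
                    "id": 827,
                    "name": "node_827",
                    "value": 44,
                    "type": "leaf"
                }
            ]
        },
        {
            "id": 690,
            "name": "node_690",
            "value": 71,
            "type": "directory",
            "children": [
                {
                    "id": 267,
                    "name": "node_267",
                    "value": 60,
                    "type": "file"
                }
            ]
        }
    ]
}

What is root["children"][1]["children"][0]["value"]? 60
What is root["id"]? 337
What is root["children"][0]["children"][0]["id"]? 264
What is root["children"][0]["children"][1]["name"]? "node_827"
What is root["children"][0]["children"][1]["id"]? 827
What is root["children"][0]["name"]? "node_446"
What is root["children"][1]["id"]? 690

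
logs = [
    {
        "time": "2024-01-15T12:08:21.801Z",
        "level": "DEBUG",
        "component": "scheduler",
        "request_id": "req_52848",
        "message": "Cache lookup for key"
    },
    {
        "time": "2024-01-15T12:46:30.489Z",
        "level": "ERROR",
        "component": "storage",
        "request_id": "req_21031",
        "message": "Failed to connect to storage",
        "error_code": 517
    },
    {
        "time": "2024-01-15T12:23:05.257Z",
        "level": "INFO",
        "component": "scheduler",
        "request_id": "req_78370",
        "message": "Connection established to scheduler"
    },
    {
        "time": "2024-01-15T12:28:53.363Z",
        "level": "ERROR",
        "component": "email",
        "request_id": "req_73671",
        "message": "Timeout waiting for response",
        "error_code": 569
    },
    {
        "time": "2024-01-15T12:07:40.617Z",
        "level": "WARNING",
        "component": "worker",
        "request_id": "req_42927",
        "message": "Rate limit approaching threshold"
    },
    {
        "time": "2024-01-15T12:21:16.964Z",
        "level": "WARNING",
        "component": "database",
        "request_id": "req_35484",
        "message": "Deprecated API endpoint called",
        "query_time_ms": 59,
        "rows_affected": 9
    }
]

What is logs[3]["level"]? "ERROR"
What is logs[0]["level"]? "DEBUG"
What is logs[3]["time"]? "2024-01-15T12:28:53.363Z"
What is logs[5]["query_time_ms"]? 59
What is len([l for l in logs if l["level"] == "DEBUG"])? 1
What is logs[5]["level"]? "WARNING"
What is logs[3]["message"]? "Timeout waiting for response"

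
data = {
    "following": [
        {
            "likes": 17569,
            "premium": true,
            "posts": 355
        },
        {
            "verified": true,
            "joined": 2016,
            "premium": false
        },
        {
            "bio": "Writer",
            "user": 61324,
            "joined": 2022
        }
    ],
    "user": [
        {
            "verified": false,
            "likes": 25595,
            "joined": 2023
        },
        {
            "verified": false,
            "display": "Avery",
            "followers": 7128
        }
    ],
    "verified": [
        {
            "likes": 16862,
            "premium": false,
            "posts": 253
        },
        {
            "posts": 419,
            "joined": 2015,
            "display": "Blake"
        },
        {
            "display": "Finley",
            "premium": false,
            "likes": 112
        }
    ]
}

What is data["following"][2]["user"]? 61324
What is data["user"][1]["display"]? "Avery"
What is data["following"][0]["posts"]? 355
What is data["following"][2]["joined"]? 2022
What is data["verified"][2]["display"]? "Finley"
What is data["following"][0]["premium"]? True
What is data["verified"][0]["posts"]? 253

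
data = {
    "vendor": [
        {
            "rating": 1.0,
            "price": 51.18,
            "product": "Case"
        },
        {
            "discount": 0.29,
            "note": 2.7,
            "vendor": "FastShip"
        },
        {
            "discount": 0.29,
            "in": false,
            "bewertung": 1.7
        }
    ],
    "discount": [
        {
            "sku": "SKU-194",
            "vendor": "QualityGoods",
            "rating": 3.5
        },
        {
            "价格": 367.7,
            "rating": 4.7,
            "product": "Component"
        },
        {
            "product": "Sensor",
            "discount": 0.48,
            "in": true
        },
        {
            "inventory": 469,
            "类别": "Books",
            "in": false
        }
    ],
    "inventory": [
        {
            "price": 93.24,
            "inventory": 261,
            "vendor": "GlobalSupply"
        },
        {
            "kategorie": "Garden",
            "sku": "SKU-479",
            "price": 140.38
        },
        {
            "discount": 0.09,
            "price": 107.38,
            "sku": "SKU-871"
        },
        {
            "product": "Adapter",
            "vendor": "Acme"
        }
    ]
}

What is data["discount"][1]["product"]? "Component"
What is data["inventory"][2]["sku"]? "SKU-871"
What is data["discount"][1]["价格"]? 367.7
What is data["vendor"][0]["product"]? "Case"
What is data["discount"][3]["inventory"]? 469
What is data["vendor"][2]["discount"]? 0.29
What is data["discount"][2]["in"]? True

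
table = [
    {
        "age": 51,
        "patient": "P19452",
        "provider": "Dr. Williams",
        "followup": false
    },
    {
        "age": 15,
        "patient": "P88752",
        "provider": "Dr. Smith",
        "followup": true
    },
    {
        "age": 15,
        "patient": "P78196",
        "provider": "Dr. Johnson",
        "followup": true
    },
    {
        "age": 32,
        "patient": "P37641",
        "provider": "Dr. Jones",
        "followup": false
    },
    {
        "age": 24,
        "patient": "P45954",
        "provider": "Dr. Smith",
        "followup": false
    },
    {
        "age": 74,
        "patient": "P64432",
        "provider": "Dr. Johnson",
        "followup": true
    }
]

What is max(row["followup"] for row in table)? True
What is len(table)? 6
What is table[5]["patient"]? "P64432"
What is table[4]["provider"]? "Dr. Smith"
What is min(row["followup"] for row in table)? False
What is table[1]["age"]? 15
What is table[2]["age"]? 15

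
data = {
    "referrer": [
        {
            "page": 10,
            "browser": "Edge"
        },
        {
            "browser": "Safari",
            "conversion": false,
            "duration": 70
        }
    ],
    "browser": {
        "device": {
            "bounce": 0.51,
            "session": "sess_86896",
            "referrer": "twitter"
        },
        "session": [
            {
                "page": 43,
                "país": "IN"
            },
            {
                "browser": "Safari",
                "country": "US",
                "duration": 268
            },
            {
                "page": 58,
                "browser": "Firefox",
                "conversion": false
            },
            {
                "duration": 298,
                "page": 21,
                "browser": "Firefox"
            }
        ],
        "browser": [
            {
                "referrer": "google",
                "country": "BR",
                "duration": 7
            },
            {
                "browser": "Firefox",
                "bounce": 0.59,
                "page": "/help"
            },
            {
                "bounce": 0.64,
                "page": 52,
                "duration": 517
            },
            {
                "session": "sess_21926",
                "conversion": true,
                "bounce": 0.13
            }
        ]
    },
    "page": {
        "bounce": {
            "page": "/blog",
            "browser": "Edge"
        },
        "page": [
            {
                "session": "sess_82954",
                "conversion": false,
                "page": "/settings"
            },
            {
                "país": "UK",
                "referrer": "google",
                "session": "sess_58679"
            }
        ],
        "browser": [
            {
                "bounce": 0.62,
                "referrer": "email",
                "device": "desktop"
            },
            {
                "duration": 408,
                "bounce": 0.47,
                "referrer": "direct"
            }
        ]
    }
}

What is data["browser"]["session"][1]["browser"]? "Safari"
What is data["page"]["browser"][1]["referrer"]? "direct"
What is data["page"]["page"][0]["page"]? "/settings"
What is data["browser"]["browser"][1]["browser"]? "Firefox"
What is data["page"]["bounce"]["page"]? "/blog"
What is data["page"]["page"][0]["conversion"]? False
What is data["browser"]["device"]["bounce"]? 0.51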